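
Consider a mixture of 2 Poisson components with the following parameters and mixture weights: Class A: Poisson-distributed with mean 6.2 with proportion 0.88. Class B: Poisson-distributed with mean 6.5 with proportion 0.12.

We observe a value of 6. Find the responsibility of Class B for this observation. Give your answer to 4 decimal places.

0.1183

By Bayes' theorem, P(k | x) = π_k f_k(x) / Σ_j π_j f_j(x).
Poisson probabilities:
  f_A = e^(−6.2)·6.2^6/6! = 0.1601
  f_B = e^(−6.5)·6.5^6/6! = 0.157483
Multiply by the mixture weights:
  π_A·f_A = 0.88 × 0.1601 = 0.140888
  π_B·f_B = 0.12 × 0.157483 = 0.018898
Marginal: 0.140888 + 0.018898 = 0.159786
P(Class B | data) = 0.018898 / 0.159786 ≈ 0.1183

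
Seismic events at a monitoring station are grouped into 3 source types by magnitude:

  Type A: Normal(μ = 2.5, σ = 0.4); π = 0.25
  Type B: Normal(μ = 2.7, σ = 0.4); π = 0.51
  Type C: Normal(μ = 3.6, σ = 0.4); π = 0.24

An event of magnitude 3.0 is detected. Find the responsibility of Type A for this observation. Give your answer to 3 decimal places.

The responsibility of component k is π_k f_k(x) divided by Σ_j π_j f_j(x).
Normal densities:
  p_A = 0.456623
  p_B = 0.752844
  p_C = 0.323794
Prior × likelihood for each component:
  π_A·p_A = 0.25 × 0.456623 = 0.114156
  π_B·p_B = 0.51 × 0.752844 = 0.38395
  π_C·p_C = 0.24 × 0.323794 = 0.0777106
Normaliser: 0.114156 + 0.38395 + 0.0777106 = 0.575816
P(Type A | 3.0) ≈ 0.198

0.198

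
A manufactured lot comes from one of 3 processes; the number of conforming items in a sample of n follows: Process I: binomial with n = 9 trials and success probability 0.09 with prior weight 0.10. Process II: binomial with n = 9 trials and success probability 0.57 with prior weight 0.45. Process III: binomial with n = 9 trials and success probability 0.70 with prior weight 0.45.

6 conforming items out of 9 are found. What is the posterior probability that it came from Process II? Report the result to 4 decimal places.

The responsibility of component k is π_k f_k(x) divided by Σ_j π_j f_j(x).
Binomial probabilities:
  p_I = C(9,6)·0.09^6·0.91^3 = 84·5.31441e-07·0.753571 = 3.36402e-05
  p_II = C(9,6)·0.57^6·0.43^3 = 84·0.0342964·0.079507 = 0.229052
  p_III = C(9,6)·0.70^6·0.30^3 = 84·0.117649·0.027 = 0.266828
Unnormalised posteriors:
  π_I·p_I = 0.10 × 3.36402e-05 = 3.36402e-06
  π_II·p_II = 0.45 × 0.229052 = 0.103073
  π_III·p_III = 0.45 × 0.266828 = 0.120073
Normaliser: 3.36402e-06 + 0.103073 + 0.120073 = 0.223149
Responsibility of Process II: 0.103073 / 0.223149 ≈ 0.4619

0.4619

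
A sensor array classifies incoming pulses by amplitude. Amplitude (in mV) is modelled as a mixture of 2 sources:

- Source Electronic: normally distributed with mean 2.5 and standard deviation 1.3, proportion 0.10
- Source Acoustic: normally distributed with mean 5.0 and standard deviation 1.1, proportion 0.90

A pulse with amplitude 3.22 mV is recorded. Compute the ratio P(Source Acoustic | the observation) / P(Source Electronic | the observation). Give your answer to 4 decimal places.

3.3481

The posterior odds equal the prior odds times the likelihood ratio: (P(Z=i)/P(Z=j))·(f_i(x)/f_j(x)).
Evaluate each component's likelihood at the observed value:
  L_Electronic = (1/(1.3·√(2π)))·exp(−(3.22−2.5)²/(2·1.3²)) = 0.306879·exp(-0.15337) = 0.263244
  L_Acoustic = (1/(1.1·√(2π)))·exp(−(3.22−5.0)²/(2·1.1²)) = 0.362675·exp(-1.30926) = 0.0979297
Posterior odds = (P(Z=Acoustic)·L_Acoustic) / (P(Z=Electronic)·L_Electronic) = (0.90·0.0979297) / (0.10·0.263244) = 0.0881368 / 0.0263244 ≈ 3.3481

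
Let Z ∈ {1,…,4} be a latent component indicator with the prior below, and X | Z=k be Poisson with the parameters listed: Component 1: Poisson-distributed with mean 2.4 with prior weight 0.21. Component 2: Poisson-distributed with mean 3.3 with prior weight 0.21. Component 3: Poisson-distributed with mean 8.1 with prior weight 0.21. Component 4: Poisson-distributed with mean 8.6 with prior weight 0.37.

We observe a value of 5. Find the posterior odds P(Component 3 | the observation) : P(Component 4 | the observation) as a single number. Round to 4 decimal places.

0.6936

Only the two components matter; the odds are (P(Z=i) f_i(x)) / (P(Z=j) f_j(x)).
Evaluate each component's likelihood at the observed value:
  L_1 = 0.0601961
  L_2 = 0.120286
  L_3 = 0.088198
  L_4 = 0.0721736
Odds = (0.21/0.37) × (0.088198/0.0721736) = 0.567568 × 1.22202 ≈ 0.6936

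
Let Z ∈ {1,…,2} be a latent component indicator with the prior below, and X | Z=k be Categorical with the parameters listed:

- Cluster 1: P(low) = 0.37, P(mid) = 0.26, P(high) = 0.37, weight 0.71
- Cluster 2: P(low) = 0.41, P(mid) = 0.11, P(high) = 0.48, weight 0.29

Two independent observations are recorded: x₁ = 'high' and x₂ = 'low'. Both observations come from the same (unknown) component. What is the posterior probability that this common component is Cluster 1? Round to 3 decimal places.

Posterior ∝ prior × likelihood, so P(k | x) ∝ w_k f_k(x); normalise over all components.
Since both observations come from the same component, the likelihood for component k is f_k(x₁)·f_k(x₂).
  f_1 = [P(high | comp) = 0.37] × [0.37] = 0.1369
  f_2 = [P(high | comp) = 0.48] × [0.41] = 0.1968
Prior × likelihood for each component:
  w_1·f_1 = 0.71 × 0.1369 = 0.097199
  w_2·f_2 = 0.29 × 0.1968 = 0.057072
Denominator: 0.097199 + 0.057072 = 0.154271
Responsibility of Cluster 1: 0.097199 / 0.154271 ≈ 0.630

0.630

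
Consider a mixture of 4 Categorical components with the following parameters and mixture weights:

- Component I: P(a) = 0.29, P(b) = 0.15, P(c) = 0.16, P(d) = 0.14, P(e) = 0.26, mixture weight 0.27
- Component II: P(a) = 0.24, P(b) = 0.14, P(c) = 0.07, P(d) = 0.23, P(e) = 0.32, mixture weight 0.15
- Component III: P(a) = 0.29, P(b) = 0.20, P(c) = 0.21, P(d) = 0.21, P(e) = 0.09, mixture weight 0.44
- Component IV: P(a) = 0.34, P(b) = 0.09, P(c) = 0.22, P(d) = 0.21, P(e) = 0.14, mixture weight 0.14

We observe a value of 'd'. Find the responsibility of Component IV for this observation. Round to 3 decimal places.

By Bayes' theorem, P(k | x) = π_k f_k(x) / Σ_j π_j f_j(x).
Categorical probabilities:
  f_I = P(d | comp) = 0.14
  f_II = P(d | comp) = 0.23
  f_III = P(d | comp) = 0.21
  f_IV = P(d | comp) = 0.21
Multiply by the mixture weights:
  π_I·f_I = 0.27 × 0.14 = 0.0378
  π_II·f_II = 0.15 × 0.23 = 0.0345
  π_III·f_III = 0.44 × 0.21 = 0.0924
  π_IV·f_IV = 0.14 × 0.21 = 0.0294
Denominator: 0.0378 + 0.0345 + 0.0924 + 0.0294 = 0.1941
P(Component IV | the observation) ≈ 0.151

0.151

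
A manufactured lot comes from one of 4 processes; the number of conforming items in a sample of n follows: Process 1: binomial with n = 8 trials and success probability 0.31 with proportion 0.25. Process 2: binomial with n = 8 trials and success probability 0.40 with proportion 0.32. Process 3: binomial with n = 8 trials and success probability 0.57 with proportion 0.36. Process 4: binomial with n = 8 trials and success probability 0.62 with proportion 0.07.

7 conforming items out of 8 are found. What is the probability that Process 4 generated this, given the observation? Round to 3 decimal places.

The responsibility of component k is P(Z=k) f_k(x) divided by Σ_j P(Z=j) f_j(x).
Evaluate each component's likelihood at the observed value:
  f_1 = C(8,7)·0.31^7·0.69^1 = 8·0.000275126·0.69 = 0.0015187
  f_2 = C(8,7)·0.40^7·0.60^1 = 8·0.0016384·0.6 = 0.00786432
  f_3 = C(8,7)·0.57^7·0.43^1 = 8·0.019549·0.43 = 0.0672485
  f_4 = C(8,7)·0.62^7·0.38^1 = 8·0.0352161·0.38 = 0.107057
Prior × likelihood for each component:
  P(Z=1)·f_1 = 0.25 × 0.0015187 = 0.000379674
  P(Z=2)·f_2 = 0.32 × 0.00786432 = 0.00251658
  P(Z=3)·f_3 = 0.36 × 0.0672485 = 0.0242095
  P(Z=4)·f_4 = 0.07 × 0.107057 = 0.007494
Marginal: 0.000379674 + 0.00251658 + 0.0242095 + 0.007494 = 0.0345997
So the posterior for Process 4 is 0.007494 / 0.0345997 ≈ 0.217.

0.217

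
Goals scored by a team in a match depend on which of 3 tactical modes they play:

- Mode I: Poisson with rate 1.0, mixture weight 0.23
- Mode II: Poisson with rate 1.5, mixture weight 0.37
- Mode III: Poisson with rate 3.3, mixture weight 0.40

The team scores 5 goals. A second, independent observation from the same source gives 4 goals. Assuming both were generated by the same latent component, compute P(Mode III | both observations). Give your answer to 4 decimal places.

0.9716

By Bayes' theorem, P(k | x) = π_k f_k(x) / Σ_j π_j f_j(x).
Since both observations come from the same component, the likelihood for component k is f_k(x₁)·f_k(x₂).
  f_I = [e^(−1.0)·1.0^5/5! = 0.00306566] × [0.0153283] = 4.69914e-05
  f_II = [e^(−1.5)·1.5^5/5! = 0.01412] × [0.0470665] = 0.000664577
  f_III = [e^(−3.3)·3.3^5/5! = 0.120286] × [0.182252] = 0.0219225
Prior × likelihood for each component:
  π_I·f_I = 0.23 × 4.69914e-05 = 1.0808e-05
  π_II·f_II = 0.37 × 0.000664577 = 0.000245894
  π_III·f_III = 0.40 × 0.0219225 = 0.00876899
Denominator: 1.0808e-05 + 0.000245894 + 0.00876899 = 0.00902569
Responsibility of Mode III: 0.00876899 / 0.00902569 ≈ 0.9716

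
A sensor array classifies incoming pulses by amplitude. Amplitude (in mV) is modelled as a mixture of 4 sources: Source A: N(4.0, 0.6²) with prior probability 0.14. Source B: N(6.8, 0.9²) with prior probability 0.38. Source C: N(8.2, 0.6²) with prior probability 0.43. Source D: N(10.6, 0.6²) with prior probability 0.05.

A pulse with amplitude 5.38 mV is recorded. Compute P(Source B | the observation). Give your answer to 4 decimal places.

0.8800

Posterior ∝ prior × likelihood, so P(k | x) ∝ P(Z=k) f_k(x); normalise over all components.
Evaluate each component's likelihood at the observed value:
  f_A = (1/(0.6·√(2π)))·exp(−(5.38−4.0)²/(2·0.6²)) = 0.664904·exp(-2.64500) = 0.0472117
  f_B = (1/(0.9·√(2π)))·exp(−(5.38−6.8)²/(2·0.9²)) = 0.443269·exp(-1.24469) = 0.127675
  f_C = (1/(0.6·√(2π)))·exp(−(5.38−8.2)²/(2·0.6²)) = 0.664904·exp(-11.04500) = 1.06164e-05
  f_D = (1/(0.6·√(2π)))·exp(−(5.38−10.6)²/(2·0.6²)) = 0.664904·exp(-37.84500) = 2.43716e-17
Prior × likelihood for each component:
  P(Z=A)·f_A = 0.14 × 0.0472117 = 0.00660964
  P(Z=B)·f_B = 0.38 × 0.127675 = 0.0485164
  P(Z=C)·f_C = 0.43 × 1.06164e-05 = 4.56504e-06
  P(Z=D)·f_D = 0.05 × 2.43716e-17 = 1.21858e-18
Sum: 0.00660964 + 0.0485164 + 4.56504e-06 + 1.21858e-18 = 0.0551306
P(Source B | x) ≈ 0.8800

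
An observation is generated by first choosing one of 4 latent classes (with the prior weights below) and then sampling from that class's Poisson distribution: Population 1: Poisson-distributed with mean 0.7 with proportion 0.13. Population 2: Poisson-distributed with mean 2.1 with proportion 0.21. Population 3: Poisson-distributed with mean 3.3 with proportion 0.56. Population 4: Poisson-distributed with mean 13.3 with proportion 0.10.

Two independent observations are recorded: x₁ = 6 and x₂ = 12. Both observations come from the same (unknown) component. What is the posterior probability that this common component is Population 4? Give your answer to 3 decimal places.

0.967

Posterior ∝ prior × likelihood, so P(k | x) ∝ π_k f_k(x); normalise over all components.
Since both observations come from the same component, the likelihood for component k is f_k(x₁)·f_k(x₂).
  L_1 = [e^(−0.7)·0.7^6/6! = 8.11427e-05] × [1.43494e-11] = 1.16435e-15
  L_2 = [e^(−2.1)·2.1^6/6! = 0.014587] × [1.88051e-06] = 2.7431e-08
  L_3 = [e^(−3.3)·3.3^6/6! = 0.0661575] × [0.000128428] = 8.49646e-06
  L_4 = [e^(−13.3)·13.3^6/6! = 0.0128724] × [0.107094] = 0.00137856
Prior × likelihood for each component:
  π_1·L_1 = 0.13 × 1.16435e-15 = 1.51365e-16
  π_2·L_2 = 0.21 × 2.7431e-08 = 5.7605e-09
  π_3·L_3 = 0.56 × 8.49646e-06 = 4.75802e-06
  π_4·L_4 = 0.10 × 0.00137856 = 0.000137856
Denominator: 1.51365e-16 + 5.7605e-09 + 4.75802e-06 + 0.000137856 = 0.00014262
P(Population 4 | x) = 0.000137856 / 0.00014262 ≈ 0.967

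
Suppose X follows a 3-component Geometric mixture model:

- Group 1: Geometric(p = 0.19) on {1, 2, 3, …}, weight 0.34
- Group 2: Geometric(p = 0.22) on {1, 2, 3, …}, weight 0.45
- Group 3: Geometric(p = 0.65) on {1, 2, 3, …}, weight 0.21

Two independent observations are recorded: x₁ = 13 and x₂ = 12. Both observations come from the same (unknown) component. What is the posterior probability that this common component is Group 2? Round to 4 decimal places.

P(component k | x) = w_k·f_k(x) / marginal(x), where marginal(x) = Σ_j w_j·f_j(x).
Since both observations come from the same component, the likelihood for component k is f_k(x₁)·f_k(x₂).
  L_1 = [0.0151556] × [0.0187106] = 0.000283572
  L_2 = [0.0111573] × [0.0143042] = 0.000159596
  L_3 = [2.19649e-06] × [6.2757e-06] = 1.37845e-11
Prior × likelihood for each component:
  w_1·L_1 = 0.34 × 0.000283572 = 9.64143e-05
  w_2·L_2 = 0.45 × 0.000159596 = 7.18181e-05
  w_3·L_3 = 0.21 × 1.37845e-11 = 2.89475e-12
Marginal: 9.64143e-05 + 7.18181e-05 + 2.89475e-12 = 0.000168232
Responsibility of Group 2: 7.18181e-05 / 0.000168232 ≈ 0.4269

0.4269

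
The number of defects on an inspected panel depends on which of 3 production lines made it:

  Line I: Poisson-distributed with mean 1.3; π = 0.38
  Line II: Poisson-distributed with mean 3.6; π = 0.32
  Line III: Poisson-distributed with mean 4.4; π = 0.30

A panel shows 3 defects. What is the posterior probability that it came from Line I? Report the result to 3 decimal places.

The responsibility of component k is π_k f_k(x) divided by Σ_j π_j f_j(x).
Evaluate each component's likelihood at the observed value:
  L_I = e^(−1.3)·1.3^3/3! = 0.0997921
  L_II = e^(−3.6)·3.6^3/3! = 0.212469
  L_III = e^(−4.4)·4.4^3/3! = 0.174305
Prior × likelihood for each component:
  π_I·L_I = 0.38 × 0.0997921 = 0.037921
  π_II·L_II = 0.32 × 0.212469 = 0.0679902
  π_III·L_III = 0.30 × 0.174305 = 0.0522916
Denominator: 0.037921 + 0.0679902 + 0.0522916 = 0.158203
P(Line I | the observation) ≈ 0.240

0.240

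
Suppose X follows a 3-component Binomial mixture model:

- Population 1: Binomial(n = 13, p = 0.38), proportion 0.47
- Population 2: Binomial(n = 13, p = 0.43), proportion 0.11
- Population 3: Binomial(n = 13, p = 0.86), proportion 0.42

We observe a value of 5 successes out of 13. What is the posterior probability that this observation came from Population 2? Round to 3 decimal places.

P(component k | x) = π_k·f_k(x) / marginal(x), where marginal(x) = Σ_j π_j·f_j(x).
Component likelihoods at x = 5 successes out of 13:
  f_1 = C(13,5)·0.38^5·0.62^8 = 1287·0.00792352·0.021834 = 0.222654
  f_2 = C(13,5)·0.43^5·0.57^8 = 1287·0.0147008·0.0111429 = 0.210824
  f_3 = C(13,5)·0.86^5·0.14^8 = 1287·0.470427·1.47579e-07 = 8.93501e-05
Prior × likelihood for each component:
  π_1·f_1 = 0.47 × 0.222654 = 0.104647
  π_2·f_2 = 0.11 × 0.210824 = 0.0231906
  π_3·f_3 = 0.42 × 8.93501e-05 = 3.7527e-05
Normaliser: 0.104647 + 0.0231906 + 3.7527e-05 = 0.127875
Responsibility of Population 2: 0.0231906 / 0.127875 ≈ 0.181

0.181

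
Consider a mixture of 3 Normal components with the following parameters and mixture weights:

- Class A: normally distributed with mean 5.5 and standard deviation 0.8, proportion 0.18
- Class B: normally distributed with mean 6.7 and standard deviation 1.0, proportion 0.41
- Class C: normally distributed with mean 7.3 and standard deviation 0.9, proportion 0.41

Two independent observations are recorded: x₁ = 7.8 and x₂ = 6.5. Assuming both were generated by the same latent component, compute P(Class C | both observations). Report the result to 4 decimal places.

0.5688

By Bayes' theorem, P(k | x) = P(Z=k) f_k(x) / Σ_j P(Z=j) f_j(x).
Since both observations come from the same component, the likelihood for component k is f_k(x₁)·f_k(x₂).
  L_A = [0.00799765] × [0.228311] = 0.00182595
  L_B = [0.217852] × [0.391043] = 0.0851895
  L_C = [0.37988] × [0.298603] = 0.113433
Multiply by the mixture weights:
  P(Z=A)·L_A = 0.18 × 0.00182595 = 0.000328672
  P(Z=B)·L_B = 0.41 × 0.0851895 = 0.0349277
  P(Z=C)·L_C = 0.41 × 0.113433 = 0.0465077
Marginal: 0.000328672 + 0.0349277 + 0.0465077 = 0.0817641
So the posterior for Class C is 0.0465077 / 0.0817641 ≈ 0.5688.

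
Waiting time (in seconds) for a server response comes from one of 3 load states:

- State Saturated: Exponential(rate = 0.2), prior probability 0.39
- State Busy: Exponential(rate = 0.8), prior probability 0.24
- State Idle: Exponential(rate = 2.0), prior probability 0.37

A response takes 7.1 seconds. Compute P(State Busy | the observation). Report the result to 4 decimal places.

0.0336

P(component k | x) = w_k·f_k(x) / marginal(x), where marginal(x) = Σ_j w_j·f_j(x).
Evaluate each component's likelihood at the observed value:
  L_Saturated = 0.2·e^(−0.2·7.1) = 0.2·e^(−1.4200) = 0.0483428
  L_Busy = 0.8·e^(−0.8·7.1) = 0.8·e^(−5.6800) = 0.00273085
  L_Idle = 2.0·e^(−2.0·7.1) = 2.0·e^(−14.2000) = 1.3616e-06
Weight by the priors:
  w_Saturated·L_Saturated = 0.39 × 0.0483428 = 0.0188537
  w_Busy·L_Busy = 0.24 × 0.00273085 = 0.000655403
  w_Idle·L_Idle = 0.37 × 1.3616e-06 = 5.03791e-07
Normaliser: 0.0188537 + 0.000655403 + 5.03791e-07 = 0.0195096
P(State Busy | the observation) ≈ 0.0336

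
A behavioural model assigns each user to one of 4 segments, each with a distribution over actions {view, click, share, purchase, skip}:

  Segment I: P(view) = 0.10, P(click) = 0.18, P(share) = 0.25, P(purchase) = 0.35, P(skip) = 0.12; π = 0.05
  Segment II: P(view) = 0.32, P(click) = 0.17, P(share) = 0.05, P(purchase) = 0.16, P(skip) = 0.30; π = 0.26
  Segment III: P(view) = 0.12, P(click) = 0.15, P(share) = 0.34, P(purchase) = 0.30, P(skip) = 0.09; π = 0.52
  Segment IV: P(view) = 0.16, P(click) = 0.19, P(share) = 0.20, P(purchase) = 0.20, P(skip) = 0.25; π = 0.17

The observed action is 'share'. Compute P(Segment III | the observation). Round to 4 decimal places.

0.7482

Posterior ∝ prior × likelihood, so P(k | x) ∝ π_k f_k(x); normalise over all components.
Categorical probabilities:
  p_I = P(share | comp) = 0.25
  p_II = P(share | comp) = 0.05
  p_III = P(share | comp) = 0.34
  p_IV = P(share | comp) = 0.20
Unnormalised posteriors:
  π_I·p_I = 0.05 × 0.25 = 0.0125
  π_II·p_II = 0.26 × 0.05 = 0.013
  π_III·p_III = 0.52 × 0.34 = 0.1768
  π_IV·p_IV = 0.17 × 0.2 = 0.034
Denominator: 0.0125 + 0.013 + 0.1768 + 0.034 = 0.2363
P(Segment III | x) = 0.1768 / 0.2363 ≈ 0.7482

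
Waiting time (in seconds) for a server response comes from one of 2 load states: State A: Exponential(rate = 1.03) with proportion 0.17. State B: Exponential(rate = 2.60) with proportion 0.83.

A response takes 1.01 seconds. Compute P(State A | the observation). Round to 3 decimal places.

0.284

Posterior ∝ prior × likelihood, so P(k | x) ∝ π_k f_k(x); normalise over all components.
Exponential densities:
  f_A = 0.363949
  f_B = 0.188155
Weight by the priors:
  π_A·f_A = 0.17 × 0.363949 = 0.0618714
  π_B·f_B = 0.83 × 0.188155 = 0.156169
Evidence: 0.0618714 + 0.156169 = 0.21804
P(State A | data) ≈ 0.284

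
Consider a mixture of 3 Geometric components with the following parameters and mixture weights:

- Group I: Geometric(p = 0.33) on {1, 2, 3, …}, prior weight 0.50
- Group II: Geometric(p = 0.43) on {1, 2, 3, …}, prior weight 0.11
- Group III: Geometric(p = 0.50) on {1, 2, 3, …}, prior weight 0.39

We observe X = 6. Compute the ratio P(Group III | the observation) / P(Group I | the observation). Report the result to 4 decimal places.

0.2735

Since P(k|x) ∝ π_k f_k(x), the posterior odds are π_i f_i(x) / (π_j f_j(x)).
Geometric probabilities:
  p_I = 0.0445541
  p_II = 0.0258728
  p_III = 0.015625
Posterior odds = (π_III·p_III) / (π_I·p_I) = (0.39·0.015625) / (0.50·0.0445541) = 0.00609375 / 0.0222771 ≈ 0.2735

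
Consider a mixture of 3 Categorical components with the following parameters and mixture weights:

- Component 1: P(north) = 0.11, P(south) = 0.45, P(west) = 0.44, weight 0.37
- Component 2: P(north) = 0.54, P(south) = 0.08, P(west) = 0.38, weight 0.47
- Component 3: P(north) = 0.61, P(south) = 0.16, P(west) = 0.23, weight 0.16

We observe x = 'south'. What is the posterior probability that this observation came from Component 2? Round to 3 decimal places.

Apply Bayes' rule: the posterior for each component is proportional to its prior times its likelihood at x.
Evaluate each component's likelihood at the observed value:
  f_1 = 0.45
  f_2 = 0.08
  f_3 = 0.16
Multiply by the mixture weights:
  w_1·f_1 = 0.37 × 0.45 = 0.1665
  w_2·f_2 = 0.47 × 0.08 = 0.0376
  w_3·f_3 = 0.16 × 0.16 = 0.0256
Evidence: 0.1665 + 0.0376 + 0.0256 = 0.2297
Responsibility of Component 2: 0.0376 / 0.2297 ≈ 0.164

0.164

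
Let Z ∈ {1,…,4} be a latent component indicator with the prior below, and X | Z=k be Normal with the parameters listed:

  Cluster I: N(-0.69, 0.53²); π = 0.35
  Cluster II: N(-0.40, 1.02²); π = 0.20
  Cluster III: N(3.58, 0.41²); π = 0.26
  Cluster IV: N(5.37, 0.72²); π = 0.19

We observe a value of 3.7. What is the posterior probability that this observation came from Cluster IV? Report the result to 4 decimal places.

Posterior ∝ prior × likelihood, so P(k | x) ∝ w_k f_k(x); normalise over all components.
Normal densities:
  L_I = 9.5172e-16
  L_II = 0.000121285
  L_III = 0.932233
  L_IV = 0.0376152
Prior × likelihood for each component:
  w_I·L_I = 0.35 × 9.5172e-16 = 3.33102e-16
  w_II·L_II = 0.20 × 0.000121285 = 2.42571e-05
  w_III·L_III = 0.26 × 0.932233 = 0.242381
  w_IV·L_IV = 0.19 × 0.0376152 = 0.0071469
Sum: 3.33102e-16 + 2.42571e-05 + 0.242381 + 0.0071469 = 0.249552
So the posterior for Cluster IV is 0.0071469 / 0.249552 ≈ 0.0286.

0.0286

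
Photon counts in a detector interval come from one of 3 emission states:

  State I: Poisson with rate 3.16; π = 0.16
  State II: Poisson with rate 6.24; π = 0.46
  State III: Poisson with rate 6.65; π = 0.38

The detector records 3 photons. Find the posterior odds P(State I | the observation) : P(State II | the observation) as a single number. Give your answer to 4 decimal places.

Only the two components matter; the odds are (P(Z=i) f_i(x)) / (P(Z=j) f_j(x)).
Evaluate each component's likelihood at the observed value:
  p_I = e^(−3.16)·3.16^3/3! = 0.22312
  p_II = e^(−6.24)·6.24^3/3! = 0.0789596
  p_III = e^(−6.65)·6.65^3/3! = 0.0634243
Odds = (0.16/0.46) × (0.22312/0.0789596) = 0.347826 × 2.82575 ≈ 0.9829

0.9829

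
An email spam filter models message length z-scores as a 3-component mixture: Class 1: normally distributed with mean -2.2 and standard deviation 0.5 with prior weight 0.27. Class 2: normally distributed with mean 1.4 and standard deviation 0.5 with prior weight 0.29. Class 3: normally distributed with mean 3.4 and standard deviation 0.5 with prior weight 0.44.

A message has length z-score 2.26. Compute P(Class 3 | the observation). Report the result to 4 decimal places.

0.3311

P(component k | x) = π_k·f_k(x) / marginal(x), where marginal(x) = Σ_j π_j·f_j(x).
Evaluate each component's likelihood at the observed value:
  f_1 = (1/(0.5·√(2π)))·exp(−(2.26−-2.2)²/(2·0.5²)) = 0.797885·exp(-39.78320) = 4.21033e-18
  f_2 = (1/(0.5·√(2π)))·exp(−(2.26−1.4)²/(2·0.5²)) = 0.797885·exp(-1.47920) = 0.181774
  f_3 = (1/(0.5·√(2π)))·exp(−(2.26−3.4)²/(2·0.5²)) = 0.797885·exp(-2.59920) = 0.0593092
Multiply by the mixture weights:
  π_1·f_1 = 0.27 × 4.21033e-18 = 1.13679e-18
  π_2·f_2 = 0.29 × 0.181774 = 0.0527144
  π_3·f_3 = 0.44 × 0.0593092 = 0.026096
Normaliser: 1.13679e-18 + 0.0527144 + 0.026096 = 0.0788105
P(Class 3 | the observation) = 0.026096 / 0.0788105 ≈ 0.3311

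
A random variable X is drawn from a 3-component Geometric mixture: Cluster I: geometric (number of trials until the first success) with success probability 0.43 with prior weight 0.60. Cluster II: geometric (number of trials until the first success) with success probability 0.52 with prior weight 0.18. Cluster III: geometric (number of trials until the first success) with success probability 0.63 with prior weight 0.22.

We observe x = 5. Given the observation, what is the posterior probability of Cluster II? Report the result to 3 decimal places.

0.143

Apply Bayes' rule: the posterior for each component is proportional to its prior times its likelihood at x.
Component likelihoods at x = 5:
  L_I = 0.43·(1−0.43)^4 = 0.43·0.10556 = 0.0453908
  L_II = 0.52·(1−0.52)^4 = 0.52·0.0530842 = 0.0276038
  L_III = 0.63·(1−0.63)^4 = 0.63·0.0187416 = 0.0118072
Weight by the priors:
  π_I·L_I = 0.60 × 0.0453908 = 0.0272345
  π_II·L_II = 0.18 × 0.0276038 = 0.00496868
  π_III·L_III = 0.22 × 0.0118072 = 0.00259759
Evidence: 0.0272345 + 0.00496868 + 0.00259759 = 0.0348007
P(Cluster II | 5) = 0.00496868 / 0.0348007 ≈ 0.143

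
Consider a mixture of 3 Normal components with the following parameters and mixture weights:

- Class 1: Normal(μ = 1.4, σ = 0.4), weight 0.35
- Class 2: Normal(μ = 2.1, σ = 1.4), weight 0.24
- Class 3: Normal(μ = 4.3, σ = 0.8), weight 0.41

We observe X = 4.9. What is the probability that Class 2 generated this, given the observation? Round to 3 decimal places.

P(component k | x) = π_k·f_k(x) / marginal(x), where marginal(x) = Σ_j π_j·f_j(x).
Normal densities:
  f_1 = (1/(0.4·√(2π)))·exp(−(4.9−1.4)²/(2·0.4²)) = 0.997356·exp(-38.28125) = 2.36328e-17
  f_2 = (1/(1.4·√(2π)))·exp(−(4.9−2.1)²/(2·1.4²)) = 0.284959·exp(-2.00000) = 0.038565
  f_3 = (1/(0.8·√(2π)))·exp(−(4.9−4.3)²/(2·0.8²)) = 0.498678·exp(-0.28125) = 0.376422
Prior × likelihood for each component:
  π_1·f_1 = 0.35 × 2.36328e-17 = 8.27147e-18
  π_2·f_2 = 0.24 × 0.038565 = 0.00925559
  π_3·f_3 = 0.41 × 0.376422 = 0.154333
Normaliser: 8.27147e-18 + 0.00925559 + 0.154333 = 0.163589
So the posterior for Class 2 is 0.00925559 / 0.163589 ≈ 0.057.

0.057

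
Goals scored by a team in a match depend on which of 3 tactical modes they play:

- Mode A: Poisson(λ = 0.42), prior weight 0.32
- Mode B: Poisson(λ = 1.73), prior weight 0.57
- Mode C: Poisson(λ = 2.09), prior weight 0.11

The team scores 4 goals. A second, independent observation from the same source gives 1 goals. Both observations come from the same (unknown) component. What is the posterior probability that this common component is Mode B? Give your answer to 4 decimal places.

0.8011

The responsibility of component k is π_k f_k(x) divided by Σ_j π_j f_j(x).
Since both observations come from the same component, the likelihood for component k is f_k(x₁)·f_k(x₂).
  f_A = [e^(−0.42)·0.42^4/4! = 0.000851887] × [0.27596] = 0.000235087
  f_B = [e^(−1.73)·1.73^4/4! = 0.0661673] × [0.306702] = 0.0202937
  f_C = [e^(−2.09)·2.09^4/4! = 0.0983328] × [0.258506] = 0.0254196
Multiply by the mixture weights:
  π_A·f_A = 0.32 × 0.000235087 = 7.52277e-05
  π_B·f_B = 0.57 × 0.0202937 = 0.0115674
  π_C·f_C = 0.11 × 0.0254196 = 0.00279616
Sum: 7.52277e-05 + 0.0115674 + 0.00279616 = 0.0144388
P(Mode B | x₁, x₂) = 0.0115674 / 0.0144388 ≈ 0.8011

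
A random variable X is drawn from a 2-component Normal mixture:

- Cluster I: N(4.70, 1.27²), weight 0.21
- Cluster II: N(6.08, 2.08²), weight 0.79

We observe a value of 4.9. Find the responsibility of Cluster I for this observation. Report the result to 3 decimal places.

0.336

Posterior ∝ prior × likelihood, so P(k | x) ∝ P(Z=k) f_k(x); normalise over all components.
Normal densities:
  f_I = 0.310257
  f_II = 0.16329
Unnormalised posteriors:
  P(Z=I)·f_I = 0.21 × 0.310257 = 0.0651539
  P(Z=II)·f_II = 0.79 × 0.16329 = 0.128999
Evidence: 0.0651539 + 0.128999 = 0.194153
P(Cluster I | 4.9) ≈ 0.336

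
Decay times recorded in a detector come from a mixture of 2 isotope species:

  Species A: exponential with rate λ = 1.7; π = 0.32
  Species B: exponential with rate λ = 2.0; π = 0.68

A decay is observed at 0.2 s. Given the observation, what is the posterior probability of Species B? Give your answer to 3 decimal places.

0.702

By Bayes' theorem, P(k | x) = P(Z=k) f_k(x) / Σ_j P(Z=j) f_j(x).
Component likelihoods at x = 0.2 s:
  L_A = 1.7·e^(−1.7·0.2) = 1.7·e^(−0.3400) = 1.21001
  L_B = 2.0·e^(−2.0·0.2) = 2.0·e^(−0.4000) = 1.34064
Unnormalised posteriors:
  P(Z=A)·L_A = 0.32 × 1.21001 = 0.387203
  P(Z=B)·L_B = 0.68 × 1.34064 = 0.911635
Evidence: 0.387203 + 0.911635 = 1.29884
Responsibility of Species B: 0.911635 / 1.29884 ≈ 0.702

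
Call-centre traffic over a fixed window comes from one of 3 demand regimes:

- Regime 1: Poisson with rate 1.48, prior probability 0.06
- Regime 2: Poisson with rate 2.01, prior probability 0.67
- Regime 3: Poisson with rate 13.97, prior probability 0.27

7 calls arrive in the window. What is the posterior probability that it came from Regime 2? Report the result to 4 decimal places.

0.3293

The responsibility of component k is π_k f_k(x) divided by Σ_j π_j f_j(x).
Evaluate each component's likelihood at the observed value:
  f_1 = e^(−1.48)·1.48^7/7! = 0.000702499
  f_2 = e^(−2.01)·2.01^7/7! = 0.00352379
  f_3 = e^(−13.97)·13.97^7/7! = 0.0176543
Prior × likelihood for each component:
  π_1·f_1 = 0.06 × 0.000702499 = 4.21499e-05
  π_2·f_2 = 0.67 × 0.00352379 = 0.00236094
  π_3·f_3 = 0.27 × 0.0176543 = 0.00476666
Marginal: 4.21499e-05 + 0.00236094 + 0.00476666 = 0.00716975
Responsibility of Regime 2: 0.00236094 / 0.00716975 ≈ 0.3293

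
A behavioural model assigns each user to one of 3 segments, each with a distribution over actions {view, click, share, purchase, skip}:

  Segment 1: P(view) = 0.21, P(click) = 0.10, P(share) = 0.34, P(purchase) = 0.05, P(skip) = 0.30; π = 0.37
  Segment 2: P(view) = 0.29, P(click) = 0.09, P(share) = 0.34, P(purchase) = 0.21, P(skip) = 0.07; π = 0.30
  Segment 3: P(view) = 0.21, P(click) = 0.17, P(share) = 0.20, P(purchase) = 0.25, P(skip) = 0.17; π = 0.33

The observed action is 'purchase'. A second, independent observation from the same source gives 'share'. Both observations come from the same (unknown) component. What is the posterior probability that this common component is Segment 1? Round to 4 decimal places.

Apply Bayes' rule: the posterior for each component is proportional to its prior times its likelihood at x.
Since both observations come from the same component, the likelihood for component k is f_k(x₁)·f_k(x₂).
  p_1 = [P(purchase | comp) = 0.05] × [0.34] = 0.017
  p_2 = [P(purchase | comp) = 0.21] × [0.34] = 0.0714
  p_3 = [P(purchase | comp) = 0.25] × [0.2] = 0.05
Prior × likelihood for each component:
  π_1·p_1 = 0.37 × 0.017 = 0.00629
  π_2·p_2 = 0.30 × 0.0714 = 0.02142
  π_3·p_3 = 0.33 × 0.05 = 0.0165
Evidence: 0.00629 + 0.02142 + 0.0165 = 0.04421
P(Segment 1 | data) ≈ 0.1423

0.1423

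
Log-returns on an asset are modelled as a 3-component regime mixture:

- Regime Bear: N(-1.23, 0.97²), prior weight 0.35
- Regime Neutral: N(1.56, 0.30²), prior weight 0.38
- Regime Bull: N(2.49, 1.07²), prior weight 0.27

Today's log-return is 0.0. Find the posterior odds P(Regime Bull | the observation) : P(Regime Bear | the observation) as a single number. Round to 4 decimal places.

0.1042

Since P(k|x) ∝ π_k f_k(x), the posterior odds are π_i f_i(x) / (π_j f_j(x)).
Evaluate each component's likelihood at the observed value:
  L_Bear = (1/(0.97·√(2π)))·exp(−(0.0−-1.23)²/(2·0.97²)) = 0.411281·exp(-0.80396) = 0.184069
  L_Neutral = (1/(0.30·√(2π)))·exp(−(0.0−1.56)²/(2·0.30²)) = 1.329808·exp(-13.52000) = 1.78701e-06
  L_Bull = (1/(1.07·√(2π)))·exp(−(0.0−2.49)²/(2·1.07²)) = 0.372843·exp(-2.70770) = 0.0248648
Odds = (0.27/0.35) × (0.0248648/0.184069) = 0.771429 × 0.135084 ≈ 0.1042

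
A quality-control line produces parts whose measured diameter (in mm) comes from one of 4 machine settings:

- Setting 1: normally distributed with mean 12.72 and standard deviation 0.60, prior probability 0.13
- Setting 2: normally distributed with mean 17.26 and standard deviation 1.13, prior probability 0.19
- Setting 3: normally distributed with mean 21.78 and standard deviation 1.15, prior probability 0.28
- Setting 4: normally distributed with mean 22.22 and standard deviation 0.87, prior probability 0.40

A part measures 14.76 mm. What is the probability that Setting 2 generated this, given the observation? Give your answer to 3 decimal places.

The responsibility of component k is P(Z=k) f_k(x) divided by Σ_j P(Z=j) f_j(x).
Normal densities:
  p_1 = 0.0020537
  p_2 = 0.030547
  p_3 = 2.80958e-09
  p_4 = 4.96008e-17
Unnormalised posteriors:
  P(Z=1)·p_1 = 0.13 × 0.0020537 = 0.000266981
  P(Z=2)·p_2 = 0.19 × 0.030547 = 0.00580393
  P(Z=3)·p_3 = 0.28 × 2.80958e-09 = 7.86682e-10
  P(Z=4)·p_4 = 0.40 × 4.96008e-17 = 1.98403e-17
Sum: 0.000266981 + 0.00580393 + 7.86682e-10 + 1.98403e-17 = 0.00607091
P(Setting 2 | 14.76 mm) = 0.00580393 / 0.00607091 ≈ 0.956

0.956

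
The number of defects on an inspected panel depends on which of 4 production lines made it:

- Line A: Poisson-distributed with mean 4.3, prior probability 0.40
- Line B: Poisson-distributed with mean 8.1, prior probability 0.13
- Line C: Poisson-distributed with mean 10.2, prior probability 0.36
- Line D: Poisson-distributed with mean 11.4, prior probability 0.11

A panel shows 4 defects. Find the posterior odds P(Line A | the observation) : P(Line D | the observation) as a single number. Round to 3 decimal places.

The posterior odds equal the prior odds times the likelihood ratio: (P(Z=i)/P(Z=j))·(f_i(x)/f_j(x)).
Evaluate each component's likelihood at the observed value:
  p_A = e^(−4.3)·4.3^4/4! = 0.193284
  p_B = e^(−8.1)·8.1^4/4! = 0.0544432
  p_C = e^(−10.2)·10.2^4/4! = 0.0167643
  p_D = e^(−11.4)·11.4^4/4! = 0.00787864
Odds = (0.40/0.11) × (0.193284/0.00787864) = 3.63636 × 24.5327 ≈ 89.210

89.210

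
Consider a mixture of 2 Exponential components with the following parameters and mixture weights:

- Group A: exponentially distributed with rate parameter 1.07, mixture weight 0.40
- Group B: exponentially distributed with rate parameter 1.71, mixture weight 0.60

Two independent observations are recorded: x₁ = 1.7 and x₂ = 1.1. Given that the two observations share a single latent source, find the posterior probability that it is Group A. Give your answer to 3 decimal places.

P(component k | x) = π_k·f_k(x) / marginal(x), where marginal(x) = Σ_j π_j·f_j(x).
Since both observations come from the same component, the likelihood for component k is f_k(x₁)·f_k(x₂).
  f_A = [1.07·e^(−1.07·1.7) = 1.07·e^(−1.8190) = 0.173541] × [0.329776] = 0.0572297
  f_B = [1.71·e^(−1.71·1.7) = 1.71·e^(−2.9070) = 0.0934334] × [0.260668] = 0.0243551
Unnormalised posteriors:
  π_A·f_A = 0.40 × 0.0572297 = 0.0228919
  π_B·f_B = 0.60 × 0.0243551 = 0.0146131
Denominator: 0.0228919 + 0.0146131 = 0.0375049
P(Group A | data) ≈ 0.610

0.610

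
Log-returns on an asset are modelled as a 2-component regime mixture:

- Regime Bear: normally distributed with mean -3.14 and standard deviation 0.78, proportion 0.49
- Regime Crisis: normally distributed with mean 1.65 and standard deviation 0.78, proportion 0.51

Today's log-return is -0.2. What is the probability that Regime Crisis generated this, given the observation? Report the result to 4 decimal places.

Posterior ∝ prior × likelihood, so P(k | x) ∝ P(Z=k) f_k(x); normalise over all components.
Component likelihoods at x = -0.2:
  L_Bear = (1/(0.78·√(2π)))·exp(−(-0.2−-3.14)²/(2·0.78²)) = 0.511464·exp(-7.10355) = 0.000420516
  L_Crisis = (1/(0.78·√(2π)))·exp(−(-0.2−1.65)²/(2·0.78²)) = 0.511464·exp(-2.81271) = 0.0307095
Unnormalised posteriors:
  P(Z=Bear)·L_Bear = 0.49 × 0.000420516 = 0.000206053
  P(Z=Crisis)·L_Crisis = 0.51 × 0.0307095 = 0.0156619
Denominator: 0.000206053 + 0.0156619 = 0.0158679
P(Regime Crisis | -0.2) = 0.0156619 / 0.0158679 ≈ 0.9870

0.9870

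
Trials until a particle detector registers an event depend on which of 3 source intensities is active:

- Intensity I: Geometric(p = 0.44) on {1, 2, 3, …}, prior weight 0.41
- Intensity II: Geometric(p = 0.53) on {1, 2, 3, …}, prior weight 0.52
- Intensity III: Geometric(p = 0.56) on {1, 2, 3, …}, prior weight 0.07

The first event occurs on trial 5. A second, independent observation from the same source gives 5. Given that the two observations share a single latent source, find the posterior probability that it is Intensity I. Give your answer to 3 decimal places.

0.670

The responsibility of component k is π_k f_k(x) divided by Σ_j π_j f_j(x).
Since both observations come from the same component, the likelihood for component k is f_k(x₁)·f_k(x₂).
  f_I = [0.44·(1−0.44)^4 = 0.44·0.098345 = 0.0432718] × [0.0432718] = 0.00187245
  f_II = [0.53·(1−0.53)^4 = 0.53·0.0487968 = 0.0258623] × [0.0258623] = 0.000668859
  f_III = [0.56·(1−0.56)^4 = 0.56·0.037481 = 0.0209893] × [0.0209893] = 0.000440552
Prior × likelihood for each component:
  π_I·f_I = 0.41 × 0.00187245 = 0.000767703
  π_II·f_II = 0.52 × 0.000668859 = 0.000347807
  π_III·f_III = 0.07 × 0.000440552 = 3.08387e-05
Evidence: 0.000767703 + 0.000347807 + 3.08387e-05 = 0.00114635
Responsibility of Intensity I: 0.000767703 / 0.00114635 ≈ 0.670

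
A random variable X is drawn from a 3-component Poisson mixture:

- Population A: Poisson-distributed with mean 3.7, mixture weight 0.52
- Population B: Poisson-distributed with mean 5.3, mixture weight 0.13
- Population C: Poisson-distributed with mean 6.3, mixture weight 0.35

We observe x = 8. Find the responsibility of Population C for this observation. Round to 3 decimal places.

0.651

P(component k | x) = π_k·f_k(x) / marginal(x), where marginal(x) = Σ_j π_j·f_j(x).
Component likelihoods at x = 8:
  f_A = e^(−3.7)·3.7^8/8! = 0.0215379
  f_B = e^(−5.3)·5.3^8/8! = 0.0770772
  f_C = e^(−6.3)·6.3^8/8! = 0.113018
Weight by the priors:
  π_A·f_A = 0.52 × 0.0215379 = 0.0111997
  π_B·f_B = 0.13 × 0.0770772 = 0.01002
  π_C·f_C = 0.35 × 0.113018 = 0.0395564
Marginal: 0.0111997 + 0.01002 + 0.0395564 = 0.0607761
P(Population C | data) ≈ 0.651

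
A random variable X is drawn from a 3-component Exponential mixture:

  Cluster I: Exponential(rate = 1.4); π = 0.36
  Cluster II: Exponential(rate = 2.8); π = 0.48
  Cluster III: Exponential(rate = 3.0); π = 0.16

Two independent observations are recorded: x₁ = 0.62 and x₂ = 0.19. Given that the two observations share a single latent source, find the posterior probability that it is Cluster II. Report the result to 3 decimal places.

0.524

The responsibility of component k is w_k f_k(x) divided by Σ_j w_j f_j(x).
Since both observations come from the same component, the likelihood for component k is f_k(x₁)·f_k(x₂).
  L_I = [1.4·e^(−1.4·0.62) = 1.4·e^(−0.8680) = 0.587706] × [1.07301] = 0.630618
  L_II = [2.8·e^(−2.8·0.62) = 2.8·e^(−1.7360) = 0.493427] × [1.6448] = 0.811589
  L_III = [3.0·e^(−3.0·0.62) = 3.0·e^(−1.8600) = 0.467018] × [1.69658] = 0.792331
Multiply by the mixture weights:
  w_I·L_I = 0.36 × 0.630618 = 0.227022
  w_II·L_II = 0.48 × 0.811589 = 0.389563
  w_III·L_III = 0.16 × 0.792331 = 0.126773
Marginal: 0.227022 + 0.389563 + 0.126773 = 0.743358
P(Cluster II | x) ≈ 0.524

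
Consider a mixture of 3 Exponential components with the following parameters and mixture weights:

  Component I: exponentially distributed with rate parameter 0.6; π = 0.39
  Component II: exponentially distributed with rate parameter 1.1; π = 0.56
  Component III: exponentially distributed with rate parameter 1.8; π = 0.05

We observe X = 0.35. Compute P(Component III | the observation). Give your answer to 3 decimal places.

0.073

By Bayes' theorem, P(k | x) = w_k f_k(x) / Σ_j w_j f_j(x).
Component likelihoods at x = 0.35:
  L_I = 0.486351
  L_II = 0.748496
  L_III = 0.958665
Prior × likelihood for each component:
  w_I·L_I = 0.39 × 0.486351 = 0.189677
  w_II·L_II = 0.56 × 0.748496 = 0.419158
  w_III·L_III = 0.05 × 0.958665 = 0.0479333
Sum: 0.189677 + 0.419158 + 0.0479333 = 0.656768
Responsibility of Component III: 0.0479333 / 0.656768 ≈ 0.073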